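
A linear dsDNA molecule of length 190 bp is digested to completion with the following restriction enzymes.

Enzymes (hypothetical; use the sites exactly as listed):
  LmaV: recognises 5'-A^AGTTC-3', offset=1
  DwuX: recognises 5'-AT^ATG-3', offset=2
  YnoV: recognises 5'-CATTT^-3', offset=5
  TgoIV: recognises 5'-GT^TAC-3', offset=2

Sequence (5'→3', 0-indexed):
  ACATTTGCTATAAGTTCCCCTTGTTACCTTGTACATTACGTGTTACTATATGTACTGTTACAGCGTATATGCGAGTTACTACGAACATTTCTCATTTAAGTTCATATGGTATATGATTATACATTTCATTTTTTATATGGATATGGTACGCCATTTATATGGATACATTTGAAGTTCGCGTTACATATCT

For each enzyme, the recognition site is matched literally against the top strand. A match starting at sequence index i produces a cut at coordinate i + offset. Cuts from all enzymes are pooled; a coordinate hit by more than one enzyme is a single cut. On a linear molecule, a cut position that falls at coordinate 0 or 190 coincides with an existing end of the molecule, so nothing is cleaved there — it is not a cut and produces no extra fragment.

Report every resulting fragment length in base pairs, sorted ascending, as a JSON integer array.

Per-enzyme occurrences:
  LmaV AAGTTC/1: at [11, 97, 171] ⇒ [12, 98, 172]
  DwuX ATATG/2: at [47, 66, 103, 110, 134, 140, 156] ⇒ [49, 68, 105, 112, 136, 142, 158]
  YnoV CATTT/5: at [1, 85, 92, 121, 126, 151, 165] ⇒ [6, 90, 97, 126, 131, 156, 170]
  TgoIV GTTAC/2: at [22, 41, 56, 74, 179] ⇒ [24, 43, 58, 76, 181]

All cut coordinates (distinct, sorted): [6, 12, 24, 43, 49, 58, 68, 76, 90, 97, 98, 105, 112, 126, 131, 136, 142, 156, 158, 170, 172, 181]

Fragment lengths:
  [0,6): 6 bp
  [6,12): 6 bp
  [12,24): 12 bp
  [24,43): 19 bp
  [43,49): 6 bp
  [49,58): 9 bp
  [58,68): 10 bp
  [68,76): 8 bp
  [76,90): 14 bp
  [90,97): 7 bp
  [97,98): 1 bp
  [98,105): 7 bp
  [105,112): 7 bp
  [112,126): 14 bp
  [126,131): 5 bp
  [131,136): 5 bp
  [136,142): 6 bp
  [142,156): 14 bp
  [156,158): 2 bp
  [158,170): 12 bp
  [170,172): 2 bp
  [172,181): 9 bp
  [181,190): 9 bp

[1,2,2,5,5,6,6,6,6,7,7,7,8,9,9,9,10,12,12,14,14,14,19]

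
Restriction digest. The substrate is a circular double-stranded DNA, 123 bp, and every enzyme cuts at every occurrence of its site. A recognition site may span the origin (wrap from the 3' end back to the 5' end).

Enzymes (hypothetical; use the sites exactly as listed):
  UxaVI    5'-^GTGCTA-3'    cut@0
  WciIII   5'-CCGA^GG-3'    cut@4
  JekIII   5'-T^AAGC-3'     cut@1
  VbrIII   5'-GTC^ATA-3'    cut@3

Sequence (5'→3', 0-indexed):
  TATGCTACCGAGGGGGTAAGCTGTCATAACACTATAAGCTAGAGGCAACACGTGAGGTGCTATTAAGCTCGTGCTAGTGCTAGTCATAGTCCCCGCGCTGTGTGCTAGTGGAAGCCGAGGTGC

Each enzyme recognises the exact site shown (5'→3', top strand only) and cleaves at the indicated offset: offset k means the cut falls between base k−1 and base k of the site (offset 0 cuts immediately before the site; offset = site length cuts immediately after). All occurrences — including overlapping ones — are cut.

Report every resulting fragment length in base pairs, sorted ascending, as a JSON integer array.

Scan for sites:
  UxaVI (GTGCTA, off=0): starts [56, 70, 76, 101, 119] → cuts [56, 70, 76, 101, 119]
  WciIII (CCGAGG, off=4): starts [7, 114] → cuts [11, 118]
  JekIII (TAAGC, off=1): starts [16, 34, 63] → cuts [17, 35, 64]
  VbrIII (GTCATA, off=3): starts [22, 82] → cuts [25, 85]

All cut coordinates (distinct, sorted): [11, 17, 25, 35, 56, 64, 70, 76, 85, 101, 118, 119]

Fragment lengths:
  11→17: 6 bp
  17→25: 8 bp
  25→35: 10 bp
  35→56: 21 bp
  56→64: 8 bp
  64→70: 6 bp
  70→76: 6 bp
  76→85: 9 bp
  85→101: 16 bp
  101→118: 17 bp
  118→119: 1 bp
  119→11 (wrap): 123-119+11 = 15 bp

[1,6,6,6,8,8,9,10,15,16,17,21]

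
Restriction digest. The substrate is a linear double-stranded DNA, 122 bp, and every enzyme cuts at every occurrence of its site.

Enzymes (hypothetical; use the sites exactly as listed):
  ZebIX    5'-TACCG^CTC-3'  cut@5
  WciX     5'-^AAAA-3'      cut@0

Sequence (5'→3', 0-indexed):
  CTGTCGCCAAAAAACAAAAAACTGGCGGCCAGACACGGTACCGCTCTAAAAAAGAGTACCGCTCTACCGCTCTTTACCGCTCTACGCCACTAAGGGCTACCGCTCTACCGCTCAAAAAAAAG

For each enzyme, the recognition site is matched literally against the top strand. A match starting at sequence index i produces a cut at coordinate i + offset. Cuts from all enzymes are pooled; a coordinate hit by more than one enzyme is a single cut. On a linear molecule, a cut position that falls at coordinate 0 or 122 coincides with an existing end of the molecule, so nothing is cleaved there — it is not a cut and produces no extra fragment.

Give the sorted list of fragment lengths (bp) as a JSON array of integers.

[1,1,1,1,1,1,1,1,1,1,3,4,5,5,8,8,8,10,12,23,26]

Site scan:
  ZebIX TACCGCTC/5: at [38, 56, 64, 74, 97, 105] ⇒ [43, 61, 69, 79, 102, 110]
  WciX AAAA/0: at [8, 9, 10, 15, 16, 17, 47, 48, 49, 113, 114, 115, 116, 117] ⇒ [8, 9, 10, 15, 16, 17, 47, 48, 49, 113, 114, 115, 116, 117]

Pooled cuts: [8, 9, 10, 15, 16, 17, 43, 47, 48, 49, 61, 69, 79, 102, 110, 113, 114, 115, 116, 117]

Fragment lengths:
  [0,8): 8 bp
  [8,9): 1 bp
  [9,10): 1 bp
  [10,15): 5 bp
  [15,16): 1 bp
  [16,17): 1 bp
  [17,43): 26 bp
  [43,47): 4 bp
  [47,48): 1 bp
  [48,49): 1 bp
  [49,61): 12 bp
  [61,69): 8 bp
  [69,79): 10 bp
  [79,102): 23 bp
  [102,110): 8 bp
  [110,113): 3 bp
  [113,114): 1 bp
  [114,115): 1 bp
  [115,116): 1 bp
  [116,117): 1 bp
  [117,122): 5 bp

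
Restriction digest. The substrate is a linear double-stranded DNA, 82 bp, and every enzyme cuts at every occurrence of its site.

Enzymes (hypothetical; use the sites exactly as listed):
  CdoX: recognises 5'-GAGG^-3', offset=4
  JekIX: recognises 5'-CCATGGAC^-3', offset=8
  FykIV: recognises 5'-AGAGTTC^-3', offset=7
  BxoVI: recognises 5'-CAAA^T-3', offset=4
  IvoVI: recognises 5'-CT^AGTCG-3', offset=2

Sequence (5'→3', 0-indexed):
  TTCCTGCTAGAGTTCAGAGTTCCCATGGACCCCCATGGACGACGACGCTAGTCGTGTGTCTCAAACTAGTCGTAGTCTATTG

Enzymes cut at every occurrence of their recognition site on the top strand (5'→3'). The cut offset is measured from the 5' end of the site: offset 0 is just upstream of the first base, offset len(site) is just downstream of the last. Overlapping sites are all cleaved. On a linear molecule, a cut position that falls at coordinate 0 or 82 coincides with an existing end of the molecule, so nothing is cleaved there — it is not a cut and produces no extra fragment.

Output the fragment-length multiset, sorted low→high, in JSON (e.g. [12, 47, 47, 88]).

[7,8,9,10,15,15,18]

Scan for sites:
  CdoX (GAGG, off=4): no sites
  JekIX CCATGGAC/8: at [22, 32] ⇒ [30, 40]
  FykIV AGAGTTC/7: at [8, 15] ⇒ [15, 22]
  BxoVI (CAAAT, off=4): no sites
  IvoVI CTAGTCG/2: at [47, 65] ⇒ [49, 67]

All cut coordinates (distinct, sorted): [15, 22, 30, 40, 49, 67]

Fragments:
  [0,15): 15 bp
  [15,22): 7 bp
  [22,30): 8 bp
  [30,40): 10 bp
  [40,49): 9 bp
  [49,67): 18 bp
  [67,82): 15 bp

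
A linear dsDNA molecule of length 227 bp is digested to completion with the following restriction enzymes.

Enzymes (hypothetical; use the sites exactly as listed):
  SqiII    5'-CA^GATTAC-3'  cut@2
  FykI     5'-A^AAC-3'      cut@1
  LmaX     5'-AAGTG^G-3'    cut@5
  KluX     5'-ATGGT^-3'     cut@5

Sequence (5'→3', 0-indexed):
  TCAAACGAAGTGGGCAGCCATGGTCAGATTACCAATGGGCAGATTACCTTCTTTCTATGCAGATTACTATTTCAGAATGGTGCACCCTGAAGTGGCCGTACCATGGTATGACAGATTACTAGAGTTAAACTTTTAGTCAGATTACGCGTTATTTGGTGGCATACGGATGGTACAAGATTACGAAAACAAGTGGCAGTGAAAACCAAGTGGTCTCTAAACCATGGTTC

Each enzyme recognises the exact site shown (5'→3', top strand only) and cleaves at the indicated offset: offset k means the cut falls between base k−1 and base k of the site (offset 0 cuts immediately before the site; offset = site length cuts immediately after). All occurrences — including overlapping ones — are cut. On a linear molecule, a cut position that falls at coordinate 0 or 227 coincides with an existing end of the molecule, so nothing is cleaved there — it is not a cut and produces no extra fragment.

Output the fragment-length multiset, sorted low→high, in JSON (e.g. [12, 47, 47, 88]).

[2,2,3,6,7,8,8,9,9,9,12,12,13,13,13,14,15,20,20,32]

Per-enzyme occurrences:
  SqiII CAGATTAC/2: at [24, 39, 59, 111, 137] ⇒ [26, 41, 61, 113, 139]
  FykI AAAC/1: at [2, 126, 183, 199, 215] ⇒ [3, 127, 184, 200, 216]
  LmaX AAGTGG/5: at [7, 89, 187, 204] ⇒ [12, 94, 192, 209]
  KluX ATGGT/5: at [19, 76, 102, 166, 220] ⇒ [24, 81, 107, 171, 225]

All cut coordinates (distinct, sorted): [3, 12, 24, 26, 41, 61, 81, 94, 107, 113, 127, 139, 171, 184, 192, 200, 209, 216, 225]

Fragments:
  [0,3): 3 bp
  [3,12): 9 bp
  [12,24): 12 bp
  [24,26): 2 bp
  [26,41): 15 bp
  [41,61): 20 bp
  [61,81): 20 bp
  [81,94): 13 bp
  [94,107): 13 bp
  [107,113): 6 bp
  [113,127): 14 bp
  [127,139): 12 bp
  [139,171): 32 bp
  [171,184): 13 bp
  [184,192): 8 bp
  [192,200): 8 bp
  [200,209): 9 bp
  [209,216): 7 bp
  [216,225): 9 bp
  [225,227): 2 bp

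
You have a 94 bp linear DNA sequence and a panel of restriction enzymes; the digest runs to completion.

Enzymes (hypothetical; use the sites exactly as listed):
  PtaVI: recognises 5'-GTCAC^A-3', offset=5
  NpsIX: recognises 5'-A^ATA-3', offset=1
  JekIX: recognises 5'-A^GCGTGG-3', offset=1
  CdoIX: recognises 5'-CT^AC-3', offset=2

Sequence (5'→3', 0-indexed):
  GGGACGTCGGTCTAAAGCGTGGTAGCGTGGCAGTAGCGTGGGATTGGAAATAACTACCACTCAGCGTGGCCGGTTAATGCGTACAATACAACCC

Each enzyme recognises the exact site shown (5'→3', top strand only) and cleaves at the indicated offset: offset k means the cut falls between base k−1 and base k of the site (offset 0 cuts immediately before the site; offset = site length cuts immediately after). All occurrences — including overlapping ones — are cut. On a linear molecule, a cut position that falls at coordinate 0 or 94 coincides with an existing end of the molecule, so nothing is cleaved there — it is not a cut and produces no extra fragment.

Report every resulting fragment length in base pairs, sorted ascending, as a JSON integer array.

Site scan:
  PtaVI (GTCACA, off=5): no sites
  NpsIX (AATA, off=1): starts [48, 84] → cuts [49, 85]
  JekIX (AGCGTGG, off=1): starts [15, 23, 34, 62] → cuts [16, 24, 35, 63]
  CdoIX (CTAC, off=2): starts [53] → cuts [55]

Pooled cuts: [16, 24, 35, 49, 55, 63, 85]

Fragments:
  [0,16): 16 bp
  [16,24): 8 bp
  [24,35): 11 bp
  [35,49): 14 bp
  [49,55): 6 bp
  [55,63): 8 bp
  [63,85): 22 bp
  [85,94): 9 bp

[6,8,8,9,11,14,16,22]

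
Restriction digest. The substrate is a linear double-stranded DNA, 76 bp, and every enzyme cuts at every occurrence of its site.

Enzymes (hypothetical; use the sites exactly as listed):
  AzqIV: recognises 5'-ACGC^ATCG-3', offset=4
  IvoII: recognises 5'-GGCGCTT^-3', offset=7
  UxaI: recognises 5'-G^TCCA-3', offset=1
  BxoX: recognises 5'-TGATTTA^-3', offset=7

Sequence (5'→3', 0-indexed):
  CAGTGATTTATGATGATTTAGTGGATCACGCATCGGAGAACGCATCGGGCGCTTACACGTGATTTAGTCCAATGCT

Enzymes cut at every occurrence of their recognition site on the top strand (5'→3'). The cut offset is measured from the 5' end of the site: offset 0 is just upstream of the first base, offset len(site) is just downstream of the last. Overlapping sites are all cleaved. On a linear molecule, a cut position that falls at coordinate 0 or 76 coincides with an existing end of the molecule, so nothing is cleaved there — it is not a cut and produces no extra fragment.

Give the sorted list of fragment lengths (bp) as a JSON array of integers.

[1,9,10,10,11,11,12,12]

Scan for sites:
  AzqIV (ACGCATCG, off=4): starts [27, 39] → cuts [31, 43]
  IvoII (GGCGCTT, off=7): starts [47] → cuts [54]
  UxaI (GTCCA, off=1): starts [66] → cuts [67]
  BxoX (TGATTTA, off=7): starts [3, 13, 59] → cuts [10, 20, 66]

All cut coordinates (distinct, sorted): [10, 20, 31, 43, 54, 66, 67]

Fragment lengths:
  [0,10): 10 bp
  [10,20): 10 bp
  [20,31): 11 bp
  [31,43): 12 bp
  [43,54): 11 bp
  [54,66): 12 bp
  [66,67): 1 bp
  [67,76): 9 bp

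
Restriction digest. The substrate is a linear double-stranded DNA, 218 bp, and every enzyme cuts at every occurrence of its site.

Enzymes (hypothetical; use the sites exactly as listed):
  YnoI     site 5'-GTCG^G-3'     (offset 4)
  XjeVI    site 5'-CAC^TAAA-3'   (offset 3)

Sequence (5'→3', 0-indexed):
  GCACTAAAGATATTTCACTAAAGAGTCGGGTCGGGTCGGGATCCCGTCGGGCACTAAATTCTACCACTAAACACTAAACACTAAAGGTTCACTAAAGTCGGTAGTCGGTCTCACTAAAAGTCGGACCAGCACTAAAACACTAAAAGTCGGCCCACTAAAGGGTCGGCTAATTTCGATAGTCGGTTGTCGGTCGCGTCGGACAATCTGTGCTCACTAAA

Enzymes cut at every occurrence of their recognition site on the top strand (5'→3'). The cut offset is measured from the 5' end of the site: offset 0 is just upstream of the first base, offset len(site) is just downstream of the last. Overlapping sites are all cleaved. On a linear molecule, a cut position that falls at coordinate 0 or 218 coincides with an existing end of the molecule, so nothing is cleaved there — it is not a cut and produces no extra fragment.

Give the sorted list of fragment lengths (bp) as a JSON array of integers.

Site scan:
  YnoI (GTCGG, off=4): starts [24, 29, 34, 45, 96, 103, 119, 145, 161, 178, 185, 194] → cuts [28, 33, 38, 49, 100, 107, 123, 149, 165, 182, 189, 198]
  XjeVI (CACTAAA, off=3): starts [1, 15, 51, 64, 71, 78, 89, 111, 129, 137, 152, 211] → cuts [4, 18, 54, 67, 74, 81, 92, 114, 132, 140, 155, 214]

All cut coordinates (distinct, sorted): [4, 18, 28, 33, 38, 49, 54, 67, 74, 81, 92, 100, 107, 114, 123, 132, 140, 149, 155, 165, 182, 189, 198, 214]

Fragments:
  [0,4): 4 bp
  [4,18): 14 bp
  [18,28): 10 bp
  [28,33): 5 bp
  [33,38): 5 bp
  [38,49): 11 bp
  [49,54): 5 bp
  [54,67): 13 bp
  [67,74): 7 bp
  [74,81): 7 bp
  [81,92): 11 bp
  [92,100): 8 bp
  [100,107): 7 bp
  [107,114): 7 bp
  [114,123): 9 bp
  [123,132): 9 bp
  [132,140): 8 bp
  [140,149): 9 bp
  [149,155): 6 bp
  [155,165): 10 bp
  [165,182): 17 bp
  [182,189): 7 bp
  [189,198): 9 bp
  [198,214): 16 bp
  [214,218): 4 bp

[4,4,5,5,5,6,7,7,7,7,7,8,8,9,9,9,9,10,10,11,11,13,14,16,17]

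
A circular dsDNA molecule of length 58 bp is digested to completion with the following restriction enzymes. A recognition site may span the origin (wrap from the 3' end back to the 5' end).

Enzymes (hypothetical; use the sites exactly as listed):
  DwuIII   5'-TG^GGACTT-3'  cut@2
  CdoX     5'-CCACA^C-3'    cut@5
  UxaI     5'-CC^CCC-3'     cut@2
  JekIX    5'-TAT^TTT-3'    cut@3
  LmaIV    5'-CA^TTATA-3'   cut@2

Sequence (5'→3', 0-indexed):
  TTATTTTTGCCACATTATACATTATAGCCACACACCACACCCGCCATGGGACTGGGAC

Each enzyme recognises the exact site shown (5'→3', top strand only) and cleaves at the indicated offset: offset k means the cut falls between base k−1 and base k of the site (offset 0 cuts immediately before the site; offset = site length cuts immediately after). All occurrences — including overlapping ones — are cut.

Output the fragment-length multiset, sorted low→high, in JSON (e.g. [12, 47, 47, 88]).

Per-enzyme occurrences:
  DwuIII TGGGACTT/2: at [52] ⇒ [54]
  CdoX CCACAC/5: at [27, 34] ⇒ [32, 39]
  UxaI (CCCCC, off=2): no sites
  JekIX TATTTT/3: at [1] ⇒ [4]
  LmaIV CATTATA/2: at [12, 19] ⇒ [14, 21]

All cut coordinates (distinct, sorted): [4, 14, 21, 32, 39, 54]

Fragments:
  4→14: 10 bp
  14→21: 7 bp
  21→32: 11 bp
  32→39: 7 bp
  39→54: 15 bp
  54→4 (wrap): 58-54+4 = 8 bp

[7,7,8,10,11,15]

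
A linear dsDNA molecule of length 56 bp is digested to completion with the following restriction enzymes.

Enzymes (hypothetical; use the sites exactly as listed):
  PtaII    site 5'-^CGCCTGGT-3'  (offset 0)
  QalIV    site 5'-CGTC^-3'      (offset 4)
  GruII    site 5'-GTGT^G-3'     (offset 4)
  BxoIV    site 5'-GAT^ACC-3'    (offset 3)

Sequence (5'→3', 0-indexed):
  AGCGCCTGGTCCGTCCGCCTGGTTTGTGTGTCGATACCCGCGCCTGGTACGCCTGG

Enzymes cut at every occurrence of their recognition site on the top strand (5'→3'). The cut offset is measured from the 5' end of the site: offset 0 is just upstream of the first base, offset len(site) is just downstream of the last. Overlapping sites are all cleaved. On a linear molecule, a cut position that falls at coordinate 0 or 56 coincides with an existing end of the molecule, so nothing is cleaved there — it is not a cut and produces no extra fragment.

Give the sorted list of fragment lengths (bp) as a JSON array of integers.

Site scan:
  PtaII (CGCCTGGT, off=0): starts [2, 15, 40] → cuts [2, 15, 40]
  QalIV (CGTC, off=4): starts [11] → cuts [15]
  GruII (GTGTG, off=4): starts [25] → cuts [29]
  BxoIV (GATACC, off=3): starts [32] → cuts [35]

Pooled cuts: [2, 15, 29, 35, 40]

Fragments:
  [0,2): 2 bp
  [2,15): 13 bp
  [15,29): 14 bp
  [29,35): 6 bp
  [35,40): 5 bp
  [40,56): 16 bp

[2,5,6,13,14,16]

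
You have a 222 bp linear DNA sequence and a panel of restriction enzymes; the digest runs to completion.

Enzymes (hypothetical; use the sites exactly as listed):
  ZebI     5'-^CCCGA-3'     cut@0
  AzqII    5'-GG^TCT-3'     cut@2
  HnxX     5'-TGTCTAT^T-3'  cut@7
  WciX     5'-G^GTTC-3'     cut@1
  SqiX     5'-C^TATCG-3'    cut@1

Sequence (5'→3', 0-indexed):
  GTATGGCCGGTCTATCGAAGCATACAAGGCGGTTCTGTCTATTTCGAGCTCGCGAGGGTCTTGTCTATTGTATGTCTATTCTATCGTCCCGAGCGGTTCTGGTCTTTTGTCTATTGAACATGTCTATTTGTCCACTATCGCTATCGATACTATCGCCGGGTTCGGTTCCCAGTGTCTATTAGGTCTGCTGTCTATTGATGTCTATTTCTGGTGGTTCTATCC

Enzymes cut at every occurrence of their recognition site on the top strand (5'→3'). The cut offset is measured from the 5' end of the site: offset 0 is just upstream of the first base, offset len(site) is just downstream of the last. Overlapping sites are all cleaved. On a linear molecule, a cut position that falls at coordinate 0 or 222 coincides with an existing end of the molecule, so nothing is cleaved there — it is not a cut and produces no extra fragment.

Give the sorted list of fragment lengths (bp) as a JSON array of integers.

[2,2,4,5,6,6,7,8,8,8,9,9,9,10,10,10,11,11,12,12,13,15,16,19]

Per-enzyme occurrences:
  ZebI (CCCGA, off=0): starts [87] → cuts [87]
  AzqII (GGTCT, off=2): starts [8, 56, 100, 181] → cuts [10, 58, 102, 183]
  HnxX (TGTCTATT, off=7): starts [35, 61, 72, 107, 120, 172, 188, 198] → cuts [42, 68, 79, 114, 127, 179, 195, 205]
  WciX (GGTTC, off=1): starts [30, 94, 158, 163, 212] → cuts [31, 95, 159, 164, 213]
  SqiX (CTATCG, off=1): starts [11, 80, 134, 140, 149] → cuts [12, 81, 135, 141, 150]

Pooled cuts: [10, 12, 31, 42, 58, 68, 79, 81, 87, 95, 102, 114, 127, 135, 141, 150, 159, 164, 179, 183, 195, 205, 213]

Fragments:
  [0,10): 10 bp
  [10,12): 2 bp
  [12,31): 19 bp
  [31,42): 11 bp
  [42,58): 16 bp
  [58,68): 10 bp
  [68,79): 11 bp
  [79,81): 2 bp
  [81,87): 6 bp
  [87,95): 8 bp
  [95,102): 7 bp
  [102,114): 12 bp
  [114,127): 13 bp
  [127,135): 8 bp
  [135,141): 6 bp
  [141,150): 9 bp
  [150,159): 9 bp
  [159,164): 5 bp
  [164,179): 15 bp
  [179,183): 4 bp
  [183,195): 12 bp
  [195,205): 10 bp
  [205,213): 8 bp
  [213,222): 9 bp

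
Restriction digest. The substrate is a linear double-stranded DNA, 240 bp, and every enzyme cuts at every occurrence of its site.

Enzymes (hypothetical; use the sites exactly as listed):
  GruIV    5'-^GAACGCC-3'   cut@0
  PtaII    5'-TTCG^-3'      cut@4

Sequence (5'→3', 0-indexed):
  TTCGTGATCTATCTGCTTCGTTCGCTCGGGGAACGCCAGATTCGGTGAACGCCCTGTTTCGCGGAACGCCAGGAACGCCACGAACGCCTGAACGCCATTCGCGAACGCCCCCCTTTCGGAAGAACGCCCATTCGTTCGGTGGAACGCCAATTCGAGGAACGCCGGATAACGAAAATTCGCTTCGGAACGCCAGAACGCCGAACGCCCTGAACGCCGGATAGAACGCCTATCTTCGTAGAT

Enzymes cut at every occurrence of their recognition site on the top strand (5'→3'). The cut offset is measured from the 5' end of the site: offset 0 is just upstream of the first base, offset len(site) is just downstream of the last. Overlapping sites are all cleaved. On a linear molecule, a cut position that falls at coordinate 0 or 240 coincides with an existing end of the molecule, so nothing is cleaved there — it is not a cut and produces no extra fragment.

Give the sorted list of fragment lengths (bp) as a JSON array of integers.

[1,2,2,2,3,3,4,4,4,5,5,6,7,8,8,9,9,9,12,12,13,13,14,15,15,16,16,23]

Site scan:
  GruIV (GAACGCC, off=0): starts [30, 46, 63, 72, 81, 89, 102, 121, 141, 156, 184, 192, 199, 208, 220] → cuts [30, 46, 63, 72, 81, 89, 102, 121, 141, 156, 184, 192, 199, 208, 220]
  PtaII (TTCG, off=4): starts [0, 16, 20, 40, 57, 97, 114, 130, 134, 150, 175, 180, 231] → cuts [4, 20, 24, 44, 61, 101, 118, 134, 138, 154, 179, 184, 235]

All cut coordinates (distinct, sorted): [4, 20, 24, 30, 44, 46, 61, 63, 72, 81, 89, 101, 102, 118, 121, 134, 138, 141, 154, 156, 179, 184, 192, 199, 208, 220, 235]

Fragments:
  [0,4): 4 bp
  [4,20): 16 bp
  [20,24): 4 bp
  [24,30): 6 bp
  [30,44): 14 bp
  [44,46): 2 bp
  [46,61): 15 bp
  [61,63): 2 bp
  [63,72): 9 bp
  [72,81): 9 bp
  [81,89): 8 bp
  [89,101): 12 bp
  [101,102): 1 bp
  [102,118): 16 bp
  [118,121): 3 bp
  [121,134): 13 bp
  [134,138): 4 bp
  [138,141): 3 bp
  [141,154): 13 bp
  [154,156): 2 bp
  [156,179): 23 bp
  [179,184): 5 bp
  [184,192): 8 bp
  [192,199): 7 bp
  [199,208): 9 bp
  [208,220): 12 bp
  [220,235): 15 bp
  [235,240): 5 bp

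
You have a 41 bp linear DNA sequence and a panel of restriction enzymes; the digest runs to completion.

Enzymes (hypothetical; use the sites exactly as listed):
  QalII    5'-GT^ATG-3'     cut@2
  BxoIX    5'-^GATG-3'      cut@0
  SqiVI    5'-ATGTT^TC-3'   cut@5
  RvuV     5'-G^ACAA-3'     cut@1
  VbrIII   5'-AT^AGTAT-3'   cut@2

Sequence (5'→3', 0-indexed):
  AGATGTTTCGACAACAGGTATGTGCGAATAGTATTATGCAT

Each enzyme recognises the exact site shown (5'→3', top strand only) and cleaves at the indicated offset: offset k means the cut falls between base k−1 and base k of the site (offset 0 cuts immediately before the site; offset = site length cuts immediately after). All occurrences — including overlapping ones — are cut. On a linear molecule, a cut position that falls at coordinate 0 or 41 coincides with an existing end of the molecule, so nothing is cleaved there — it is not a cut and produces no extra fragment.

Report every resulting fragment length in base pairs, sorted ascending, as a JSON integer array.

[1,3,6,9,10,12]

Per-enzyme occurrences:
  QalII (GTATG, off=2): starts [17] → cuts [19]
  BxoIX (GATG, off=0): starts [1] → cuts [1]
  SqiVI (ATGTTTC, off=5): starts [2] → cuts [7]
  RvuV (GACAA, off=1): starts [9] → cuts [10]
  VbrIII (ATAGTAT, off=2): starts [27] → cuts [29]

Pooled cuts: [1, 7, 10, 19, 29]

Fragments:
  [0,1): 1 bp
  [1,7): 6 bp
  [7,10): 3 bp
  [10,19): 9 bp
  [19,29): 10 bp
  [29,41): 12 bp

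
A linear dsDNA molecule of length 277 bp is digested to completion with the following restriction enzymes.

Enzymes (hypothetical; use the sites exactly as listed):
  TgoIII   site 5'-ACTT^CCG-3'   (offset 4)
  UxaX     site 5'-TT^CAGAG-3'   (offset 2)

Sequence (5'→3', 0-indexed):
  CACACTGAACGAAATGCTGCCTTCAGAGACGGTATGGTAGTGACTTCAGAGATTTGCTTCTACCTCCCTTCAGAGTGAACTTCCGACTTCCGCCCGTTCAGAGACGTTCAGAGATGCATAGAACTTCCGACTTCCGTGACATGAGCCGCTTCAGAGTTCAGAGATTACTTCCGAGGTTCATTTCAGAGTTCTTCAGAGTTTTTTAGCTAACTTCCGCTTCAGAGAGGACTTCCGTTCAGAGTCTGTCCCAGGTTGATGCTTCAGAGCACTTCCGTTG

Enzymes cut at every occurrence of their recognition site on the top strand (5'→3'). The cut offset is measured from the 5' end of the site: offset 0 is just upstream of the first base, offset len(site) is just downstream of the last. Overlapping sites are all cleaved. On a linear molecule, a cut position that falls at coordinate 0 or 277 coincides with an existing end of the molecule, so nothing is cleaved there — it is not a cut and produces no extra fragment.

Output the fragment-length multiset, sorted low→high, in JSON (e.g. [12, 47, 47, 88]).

[5,6,6,7,7,7,9,10,10,10,12,12,12,13,18,18,20,23,23,24,25]

Site scan:
  TgoIII (ACTTCCG, off=4): starts [78, 85, 122, 129, 166, 209, 227, 267] → cuts [82, 89, 126, 133, 170, 213, 231, 271]
  UxaX (TTCAGAG, off=2): starts [21, 44, 68, 96, 106, 149, 156, 181, 191, 217, 234, 259] → cuts [23, 46, 70, 98, 108, 151, 158, 183, 193, 219, 236, 261]

All cut coordinates (distinct, sorted): [23, 46, 70, 82, 89, 98, 108, 126, 133, 151, 158, 170, 183, 193, 213, 219, 231, 236, 261, 271]

Fragment lengths:
  [0,23): 23 bp
  [23,46): 23 bp
  [46,70): 24 bp
  [70,82): 12 bp
  [82,89): 7 bp
  [89,98): 9 bp
  [98,108): 10 bp
  [108,126): 18 bp
  [126,133): 7 bp
  [133,151): 18 bp
  [151,158): 7 bp
  [158,170): 12 bp
  [170,183): 13 bp
  [183,193): 10 bp
  [193,213): 20 bp
  [213,219): 6 bp
  [219,231): 12 bp
  [231,236): 5 bp
  [236,261): 25 bp
  [261,271): 10 bp
  [271,277): 6 bp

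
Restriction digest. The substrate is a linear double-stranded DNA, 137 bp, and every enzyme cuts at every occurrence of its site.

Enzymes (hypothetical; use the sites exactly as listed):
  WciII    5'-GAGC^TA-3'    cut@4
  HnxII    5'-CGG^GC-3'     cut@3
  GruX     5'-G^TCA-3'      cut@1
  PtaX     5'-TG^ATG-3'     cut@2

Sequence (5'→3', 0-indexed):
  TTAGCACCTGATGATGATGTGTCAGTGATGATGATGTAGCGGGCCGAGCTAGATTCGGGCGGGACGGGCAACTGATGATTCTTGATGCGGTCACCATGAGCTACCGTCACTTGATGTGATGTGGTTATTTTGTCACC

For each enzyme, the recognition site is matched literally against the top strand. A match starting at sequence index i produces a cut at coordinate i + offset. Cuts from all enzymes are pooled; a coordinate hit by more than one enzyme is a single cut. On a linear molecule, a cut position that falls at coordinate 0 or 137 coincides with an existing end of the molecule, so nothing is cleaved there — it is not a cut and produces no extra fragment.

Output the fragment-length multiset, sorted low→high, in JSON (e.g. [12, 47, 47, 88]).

[3,3,3,3,5,5,5,5,6,6,7,7,7,9,9,9,10,10,11,14]

Scan for sites:
  WciII (GAGCTA, off=4): starts [45, 97] → cuts [49, 101]
  HnxII (CGGGC, off=3): starts [39, 55, 64] → cuts [42, 58, 67]
  GruX (GTCA, off=1): starts [20, 89, 105, 131] → cuts [21, 90, 106, 132]
  PtaX (TGATG, off=2): starts [8, 11, 14, 25, 28, 31, 72, 82, 111, 116] → cuts [10, 13, 16, 27, 30, 33, 74, 84, 113, 118]

All cut coordinates (distinct, sorted): [10, 13, 16, 21, 27, 30, 33, 42, 49, 58, 67, 74, 84, 90, 101, 106, 113, 118, 132]

Fragments:
  [0,10): 10 bp
  [10,13): 3 bp
  [13,16): 3 bp
  [16,21): 5 bp
  [21,27): 6 bp
  [27,30): 3 bp
  [30,33): 3 bp
  [33,42): 9 bp
  [42,49): 7 bp
  [49,58): 9 bp
  [58,67): 9 bp
  [67,74): 7 bp
  [74,84): 10 bp
  [84,90): 6 bp
  [90,101): 11 bp
  [101,106): 5 bp
  [106,113): 7 bp
  [113,118): 5 bp
  [118,132): 14 bp
  [132,137): 5 bp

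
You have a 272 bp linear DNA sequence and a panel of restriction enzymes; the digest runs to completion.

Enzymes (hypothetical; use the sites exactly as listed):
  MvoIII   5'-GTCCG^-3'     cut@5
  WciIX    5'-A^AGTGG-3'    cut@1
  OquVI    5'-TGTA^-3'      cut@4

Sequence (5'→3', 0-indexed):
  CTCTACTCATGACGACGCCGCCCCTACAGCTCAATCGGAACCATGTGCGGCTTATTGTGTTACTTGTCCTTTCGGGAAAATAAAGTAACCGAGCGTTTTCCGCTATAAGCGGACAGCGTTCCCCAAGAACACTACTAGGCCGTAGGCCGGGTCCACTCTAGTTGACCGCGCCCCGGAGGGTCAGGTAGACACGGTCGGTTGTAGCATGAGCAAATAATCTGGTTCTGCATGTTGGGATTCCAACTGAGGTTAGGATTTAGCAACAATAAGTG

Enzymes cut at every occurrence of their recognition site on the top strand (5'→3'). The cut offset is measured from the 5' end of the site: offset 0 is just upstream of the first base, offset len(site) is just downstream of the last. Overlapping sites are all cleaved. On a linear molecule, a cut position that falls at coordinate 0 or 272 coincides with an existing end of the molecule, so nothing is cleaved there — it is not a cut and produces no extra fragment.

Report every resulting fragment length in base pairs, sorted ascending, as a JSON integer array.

[69,203]

Site scan:
  MvoIII (GTCCG, off=5): no sites
  WciIX (AAGTGG, off=1): no sites
  OquVI TGTA/4: at [199] ⇒ [203]

All cut coordinates (distinct, sorted): [203]

Fragments:
  [0,203): 203 bp
  [203,272): 69 bp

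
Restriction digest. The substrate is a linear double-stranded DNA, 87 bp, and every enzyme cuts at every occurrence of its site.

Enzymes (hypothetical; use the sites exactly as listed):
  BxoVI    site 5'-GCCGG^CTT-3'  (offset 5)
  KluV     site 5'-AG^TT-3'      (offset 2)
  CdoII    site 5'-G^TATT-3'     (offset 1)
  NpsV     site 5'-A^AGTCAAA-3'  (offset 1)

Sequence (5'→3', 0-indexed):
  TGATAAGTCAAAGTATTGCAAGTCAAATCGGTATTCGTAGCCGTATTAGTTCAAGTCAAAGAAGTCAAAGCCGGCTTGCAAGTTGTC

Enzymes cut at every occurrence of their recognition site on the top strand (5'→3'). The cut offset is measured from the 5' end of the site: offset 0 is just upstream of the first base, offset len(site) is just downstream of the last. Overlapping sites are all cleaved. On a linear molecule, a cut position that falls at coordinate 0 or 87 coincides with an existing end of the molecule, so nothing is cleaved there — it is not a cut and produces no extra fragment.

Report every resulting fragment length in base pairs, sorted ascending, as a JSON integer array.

Per-enzyme occurrences:
  BxoVI (GCCGGCTT, off=5): starts [69] → cuts [74]
  KluV (AGTT, off=2): starts [47, 80] → cuts [49, 82]
  CdoII (GTATT, off=1): starts [12, 30, 42] → cuts [13, 31, 43]
  NpsV (AAGTCAAA, off=1): starts [4, 19, 52, 61] → cuts [5, 20, 53, 62]

All cut coordinates (distinct, sorted): [5, 13, 20, 31, 43, 49, 53, 62, 74, 82]

Fragments:
  [0,5): 5 bp
  [5,13): 8 bp
  [13,20): 7 bp
  [20,31): 11 bp
  [31,43): 12 bp
  [43,49): 6 bp
  [49,53): 4 bp
  [53,62): 9 bp
  [62,74): 12 bp
  [74,82): 8 bp
  [82,87): 5 bp

[4,5,5,6,7,8,8,9,11,12,12]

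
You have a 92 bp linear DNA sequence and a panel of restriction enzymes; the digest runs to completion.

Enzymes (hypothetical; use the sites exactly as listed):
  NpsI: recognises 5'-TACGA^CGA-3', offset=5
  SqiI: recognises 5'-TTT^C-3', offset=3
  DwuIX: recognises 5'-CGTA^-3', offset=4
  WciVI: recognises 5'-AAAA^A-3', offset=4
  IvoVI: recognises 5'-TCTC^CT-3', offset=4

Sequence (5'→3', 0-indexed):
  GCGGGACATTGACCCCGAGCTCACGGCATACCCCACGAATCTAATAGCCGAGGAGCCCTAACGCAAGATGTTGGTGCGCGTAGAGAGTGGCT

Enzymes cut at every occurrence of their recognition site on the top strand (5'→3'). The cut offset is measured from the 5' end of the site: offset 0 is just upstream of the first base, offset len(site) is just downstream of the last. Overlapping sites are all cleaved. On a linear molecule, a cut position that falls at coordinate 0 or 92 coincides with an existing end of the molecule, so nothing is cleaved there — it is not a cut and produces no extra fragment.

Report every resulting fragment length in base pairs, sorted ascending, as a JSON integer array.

Per-enzyme occurrences:
  NpsI (TACGACGA, off=5): no sites
  SqiI (TTTC, off=3): no sites
  DwuIX (CGTA, off=4): starts [78] → cuts [82]
  WciVI (AAAAA, off=4): no sites
  IvoVI (TCTCCT, off=4): no sites

Pooled cuts: [82]

Fragments:
  [0,82): 82 bp
  [82,92): 10 bp

[10,82]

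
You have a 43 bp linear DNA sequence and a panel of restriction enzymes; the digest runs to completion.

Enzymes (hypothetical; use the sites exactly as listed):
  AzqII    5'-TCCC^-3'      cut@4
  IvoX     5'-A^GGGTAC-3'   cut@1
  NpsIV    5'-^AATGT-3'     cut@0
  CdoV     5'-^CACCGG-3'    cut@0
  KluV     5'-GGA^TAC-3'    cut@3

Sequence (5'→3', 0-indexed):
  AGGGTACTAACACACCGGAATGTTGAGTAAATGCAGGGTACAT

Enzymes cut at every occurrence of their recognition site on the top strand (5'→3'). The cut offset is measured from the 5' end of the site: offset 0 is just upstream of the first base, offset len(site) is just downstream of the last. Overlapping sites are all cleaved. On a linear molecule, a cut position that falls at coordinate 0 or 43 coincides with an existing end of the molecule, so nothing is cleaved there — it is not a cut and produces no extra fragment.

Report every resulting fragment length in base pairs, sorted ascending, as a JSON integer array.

Per-enzyme occurrences:
  AzqII (TCCC, off=4): no sites
  IvoX (AGGGTAC, off=1): starts [0, 34] → cuts [1, 35]
  NpsIV (AATGT, off=0): starts [18] → cuts [18]
  CdoV (CACCGG, off=0): starts [12] → cuts [12]
  KluV (GGATAC, off=3): no sites

All cut coordinates (distinct, sorted): [1, 12, 18, 35]

Fragment lengths:
  [0,1): 1 bp
  [1,12): 11 bp
  [12,18): 6 bp
  [18,35): 17 bp
  [35,43): 8 bp

[1,6,8,11,17]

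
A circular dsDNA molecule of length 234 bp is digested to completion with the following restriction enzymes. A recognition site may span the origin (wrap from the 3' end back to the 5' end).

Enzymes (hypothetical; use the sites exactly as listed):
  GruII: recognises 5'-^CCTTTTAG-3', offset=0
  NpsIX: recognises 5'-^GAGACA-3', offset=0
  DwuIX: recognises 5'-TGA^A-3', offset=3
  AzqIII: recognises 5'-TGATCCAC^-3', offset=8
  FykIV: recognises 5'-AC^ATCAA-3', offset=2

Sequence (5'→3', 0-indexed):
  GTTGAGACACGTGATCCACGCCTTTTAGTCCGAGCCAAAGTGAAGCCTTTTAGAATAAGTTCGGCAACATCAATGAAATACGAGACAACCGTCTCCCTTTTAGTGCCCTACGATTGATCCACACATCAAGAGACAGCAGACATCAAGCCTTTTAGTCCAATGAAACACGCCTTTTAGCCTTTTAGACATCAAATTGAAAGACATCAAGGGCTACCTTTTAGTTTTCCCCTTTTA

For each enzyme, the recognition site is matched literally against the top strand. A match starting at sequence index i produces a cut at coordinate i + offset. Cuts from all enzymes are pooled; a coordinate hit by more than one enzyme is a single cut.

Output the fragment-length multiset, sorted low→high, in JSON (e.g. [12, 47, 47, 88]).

Per-enzyme occurrences:
  GruII (CCTTTTAG, off=0): starts [20, 45, 95, 147, 169, 177, 213, 227] → cuts [20, 45, 95, 147, 169, 177, 213, 227]
  NpsIX (GAGACA, off=0): starts [3, 81, 129] → cuts [3, 81, 129]
  DwuIX (TGAA, off=3): starts [40, 73, 160, 194] → cuts [43, 76, 163, 197]
  AzqIII (TGATCCAC, off=8): starts [11, 114] → cuts [19, 122]
  FykIV (ACATCAA, off=2): starts [66, 122, 139, 185, 200] → cuts [68, 124, 141, 187, 202]

Pooled cuts: [3, 19, 20, 43, 45, 68, 76, 81, 95, 122, 124, 129, 141, 147, 163, 169, 177, 187, 197, 202, 213, 227]

Fragment lengths:
  3→19: 16 bp
  19→20: 1 bp
  20→43: 23 bp
  43→45: 2 bp
  45→68: 23 bp
  68→76: 8 bp
  76→81: 5 bp
  81→95: 14 bp
  95→122: 27 bp
  122→124: 2 bp
  124→129: 5 bp
  129→141: 12 bp
  141→147: 6 bp
  147→163: 16 bp
  163→169: 6 bp
  169→177: 8 bp
  177→187: 10 bp
  187→197: 10 bp
  197→202: 5 bp
  202→213: 11 bp
  213→227: 14 bp
  227→3 (wrap): 234-227+3 = 10 bp

[1,2,2,5,5,5,6,6,8,8,10,10,10,11,12,14,14,16,16,23,23,27]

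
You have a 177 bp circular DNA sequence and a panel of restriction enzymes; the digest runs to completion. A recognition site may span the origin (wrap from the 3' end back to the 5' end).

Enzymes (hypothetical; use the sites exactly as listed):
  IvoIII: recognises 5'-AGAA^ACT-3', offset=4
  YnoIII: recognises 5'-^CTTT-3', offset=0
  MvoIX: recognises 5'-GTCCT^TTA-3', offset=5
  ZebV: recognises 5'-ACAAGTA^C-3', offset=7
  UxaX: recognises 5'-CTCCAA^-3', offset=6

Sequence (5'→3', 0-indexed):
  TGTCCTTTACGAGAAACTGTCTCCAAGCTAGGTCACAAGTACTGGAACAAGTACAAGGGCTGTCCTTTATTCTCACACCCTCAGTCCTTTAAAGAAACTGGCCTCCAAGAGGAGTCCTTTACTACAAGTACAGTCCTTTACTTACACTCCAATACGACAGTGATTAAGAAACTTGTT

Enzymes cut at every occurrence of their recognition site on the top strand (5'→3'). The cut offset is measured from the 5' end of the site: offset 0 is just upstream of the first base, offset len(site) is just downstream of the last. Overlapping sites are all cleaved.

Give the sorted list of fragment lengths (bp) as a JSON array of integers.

Site scan:
  IvoIII AGAAACT/4: at [11, 92, 166] ⇒ [15, 96, 170]
  YnoIII CTTT/0: at [4, 64, 86, 116, 135] ⇒ [4, 64, 86, 116, 135]
  MvoIX GTCCTTTA/5: at [1, 61, 83, 113, 132] ⇒ [6, 66, 88, 118, 137]
  ZebV ACAAGTAC/7: at [34, 46, 123] ⇒ [41, 53, 130]
  UxaX CTCCAA/6: at [20, 102, 146] ⇒ [26, 108, 152]

Pooled cuts: [4, 6, 15, 26, 41, 53, 64, 66, 86, 88, 96, 108, 116, 118, 130, 135, 137, 152, 170]

Fragment lengths:
  4→6: 2 bp
  6→15: 9 bp
  15→26: 11 bp
  26→41: 15 bp
  41→53: 12 bp
  53→64: 11 bp
  64→66: 2 bp
  66→86: 20 bp
  86→88: 2 bp
  88→96: 8 bp
  96→108: 12 bp
  108→116: 8 bp
  116→118: 2 bp
  118→130: 12 bp
  130→135: 5 bp
  135→137: 2 bp
  137→152: 15 bp
  152→170: 18 bp
  170→4 (wrap): 177-170+4 = 11 bp

[2,2,2,2,2,5,8,8,9,11,11,11,12,12,12,15,15,18,20]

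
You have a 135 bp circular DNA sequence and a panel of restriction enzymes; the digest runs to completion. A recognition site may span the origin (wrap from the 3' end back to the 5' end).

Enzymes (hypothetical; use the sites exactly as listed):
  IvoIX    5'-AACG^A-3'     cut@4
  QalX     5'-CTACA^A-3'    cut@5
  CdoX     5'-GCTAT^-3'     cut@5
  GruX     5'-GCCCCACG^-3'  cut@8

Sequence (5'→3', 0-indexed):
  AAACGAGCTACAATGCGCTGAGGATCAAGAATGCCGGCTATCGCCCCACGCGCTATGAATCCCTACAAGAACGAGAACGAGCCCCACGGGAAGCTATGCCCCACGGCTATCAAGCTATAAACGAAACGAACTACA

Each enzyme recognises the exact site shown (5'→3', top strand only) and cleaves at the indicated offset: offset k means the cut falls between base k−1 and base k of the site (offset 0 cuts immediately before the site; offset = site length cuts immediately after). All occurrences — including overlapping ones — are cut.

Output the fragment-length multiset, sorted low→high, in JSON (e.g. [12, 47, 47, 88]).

[5,5,5,5,6,6,6,7,7,8,8,9,9,9,11,29]

Per-enzyme occurrences:
  IvoIX (AACGA, off=4): starts [1, 69, 75, 119, 124] → cuts [5, 73, 79, 123, 128]
  QalX (CTACAA, off=5): starts [7, 62, 130] → cuts [0, 12, 67]
  CdoX (GCTAT, off=5): starts [36, 51, 92, 105, 113] → cuts [41, 56, 97, 110, 118]
  GruX (GCCCCACG, off=8): starts [42, 80, 97] → cuts [50, 88, 105]

All cut coordinates (distinct, sorted): [0, 5, 12, 41, 50, 56, 67, 73, 79, 88, 97, 105, 110, 118, 123, 128]

Fragment lengths:
  0→5: 5 bp
  5→12: 7 bp
  12→41: 29 bp
  41→50: 9 bp
  50→56: 6 bp
  56→67: 11 bp
  67→73: 6 bp
  73→79: 6 bp
  79→88: 9 bp
  88→97: 9 bp
  97→105: 8 bp
  105→110: 5 bp
  110→118: 8 bp
  118→123: 5 bp
  123→128: 5 bp
  128→0 (wrap): 135-128+0 = 7 bp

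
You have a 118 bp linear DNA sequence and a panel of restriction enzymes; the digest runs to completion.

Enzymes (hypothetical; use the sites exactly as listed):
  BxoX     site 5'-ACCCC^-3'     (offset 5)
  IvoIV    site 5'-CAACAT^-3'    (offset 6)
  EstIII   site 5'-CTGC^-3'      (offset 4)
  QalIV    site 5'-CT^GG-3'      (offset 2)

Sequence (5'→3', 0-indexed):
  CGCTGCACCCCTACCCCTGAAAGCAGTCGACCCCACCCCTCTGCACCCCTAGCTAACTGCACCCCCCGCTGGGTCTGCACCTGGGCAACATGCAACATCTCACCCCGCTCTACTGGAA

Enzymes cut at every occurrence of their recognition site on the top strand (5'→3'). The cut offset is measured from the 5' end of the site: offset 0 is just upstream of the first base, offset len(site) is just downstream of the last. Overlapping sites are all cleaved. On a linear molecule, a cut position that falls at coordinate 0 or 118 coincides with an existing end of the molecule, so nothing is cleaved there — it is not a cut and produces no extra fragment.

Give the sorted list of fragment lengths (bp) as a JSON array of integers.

Per-enzyme occurrences:
  BxoX (ACCCC, off=5): starts [6, 12, 29, 34, 44, 60, 101] → cuts [11, 17, 34, 39, 49, 65, 106]
  IvoIV (CAACAT, off=6): starts [85, 92] → cuts [91, 98]
  EstIII (CTGC, off=4): starts [2, 40, 56, 74] → cuts [6, 44, 60, 78]
  QalIV (CTGG, off=2): starts [68, 80, 112] → cuts [70, 82, 114]

Pooled cuts: [6, 11, 17, 34, 39, 44, 49, 60, 65, 70, 78, 82, 91, 98, 106, 114]

Fragment lengths:
  [0,6): 6 bp
  [6,11): 5 bp
  [11,17): 6 bp
  [17,34): 17 bp
  [34,39): 5 bp
  [39,44): 5 bp
  [44,49): 5 bp
  [49,60): 11 bp
  [60,65): 5 bp
  [65,70): 5 bp
  [70,78): 8 bp
  [78,82): 4 bp
  [82,91): 9 bp
  [91,98): 7 bp
  [98,106): 8 bp
  [106,114): 8 bp
  [114,118): 4 bp

[4,4,5,5,5,5,5,5,6,6,7,8,8,8,9,11,17]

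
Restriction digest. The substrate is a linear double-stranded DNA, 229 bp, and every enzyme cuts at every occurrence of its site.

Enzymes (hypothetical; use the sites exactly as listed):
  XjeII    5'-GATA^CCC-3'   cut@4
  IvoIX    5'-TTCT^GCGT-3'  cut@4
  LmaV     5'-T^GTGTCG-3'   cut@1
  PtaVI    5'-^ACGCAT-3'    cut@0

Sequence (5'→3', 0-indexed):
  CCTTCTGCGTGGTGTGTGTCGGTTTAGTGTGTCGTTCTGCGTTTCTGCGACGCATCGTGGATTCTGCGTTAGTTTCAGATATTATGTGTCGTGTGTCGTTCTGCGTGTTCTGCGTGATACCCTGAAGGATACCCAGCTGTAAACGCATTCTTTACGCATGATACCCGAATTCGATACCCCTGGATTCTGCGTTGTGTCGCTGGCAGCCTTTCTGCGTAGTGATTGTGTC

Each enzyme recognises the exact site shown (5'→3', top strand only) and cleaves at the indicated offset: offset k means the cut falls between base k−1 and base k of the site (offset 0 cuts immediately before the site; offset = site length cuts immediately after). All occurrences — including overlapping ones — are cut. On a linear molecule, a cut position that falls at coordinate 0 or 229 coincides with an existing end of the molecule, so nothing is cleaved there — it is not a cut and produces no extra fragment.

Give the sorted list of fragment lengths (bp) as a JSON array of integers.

[5,6,7,8,9,9,10,10,10,11,11,11,12,12,13,13,16,16,20,20]

Site scan:
  XjeII GATACCC/4: at [115, 127, 159, 172] ⇒ [119, 131, 163, 176]
  IvoIX TTCTGCGT/4: at [2, 34, 61, 98, 107, 184, 209] ⇒ [6, 38, 65, 102, 111, 188, 213]
  LmaV TGTGTCG/1: at [14, 27, 84, 91, 192] ⇒ [15, 28, 85, 92, 193]
  PtaVI ACGCAT/0: at [49, 142, 153] ⇒ [49, 142, 153]

All cut coordinates (distinct, sorted): [6, 15, 28, 38, 49, 65, 85, 92, 102, 111, 119, 131, 142, 153, 163, 176, 188, 193, 213]

Fragment lengths:
  [0,6): 6 bp
  [6,15): 9 bp
  [15,28): 13 bp
  [28,38): 10 bp
  [38,49): 11 bp
  [49,65): 16 bp
  [65,85): 20 bp
  [85,92): 7 bp
  [92,102): 10 bp
  [102,111): 9 bp
  [111,119): 8 bp
  [119,131): 12 bp
  [131,142): 11 bp
  [142,153): 11 bp
  [153,163): 10 bp
  [163,176): 13 bp
  [176,188): 12 bp
  [188,193): 5 bp
  [193,213): 20 bp
  [213,229): 16 bp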